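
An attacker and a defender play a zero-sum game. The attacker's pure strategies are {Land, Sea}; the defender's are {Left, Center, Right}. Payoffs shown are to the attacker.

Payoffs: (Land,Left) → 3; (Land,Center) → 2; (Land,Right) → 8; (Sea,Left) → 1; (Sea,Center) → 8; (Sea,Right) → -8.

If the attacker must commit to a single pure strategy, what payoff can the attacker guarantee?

2

Row minima: Land → 2, Sea → -8.
The best of these is 2.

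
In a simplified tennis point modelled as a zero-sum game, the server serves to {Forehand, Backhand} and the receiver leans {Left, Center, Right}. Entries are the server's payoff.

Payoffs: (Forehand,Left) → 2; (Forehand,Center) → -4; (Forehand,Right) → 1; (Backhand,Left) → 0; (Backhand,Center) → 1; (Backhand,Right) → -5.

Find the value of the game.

-19/11

Row minima: Forehand → -4, Backhand → -5; maximin = -4.
Column maxima: Left → 2, Center → 1, Right → 1; minimax = 1.
-4 ≠ 1, so there is no saddle point; optimal play is mixed.
Left is strictly dominated by Right (it gives the server strictly more in every row), so the receiver never plays it.
On the remaining 2×2 (Forehand, Backhand vs Center, Right):
Let the server play Forehand with probability p. Expected payoff against Center: (-4)p + 1(1−p) = −5p + 1; against Right: 1p + (-5)(1−p) = 6p − 5.
Setting these equal: −5p + 1 = 6p − 5 ⇒ −11p = -6 ⇒ p = 6/11, and the value is (-5)·(6/11) + 1 = -19/11.
For the receiver: with q = P(Center), equating Forehand's and Backhand's payoffs gives −5q + 1 = 6q − 5 ⇒ q = 6/11.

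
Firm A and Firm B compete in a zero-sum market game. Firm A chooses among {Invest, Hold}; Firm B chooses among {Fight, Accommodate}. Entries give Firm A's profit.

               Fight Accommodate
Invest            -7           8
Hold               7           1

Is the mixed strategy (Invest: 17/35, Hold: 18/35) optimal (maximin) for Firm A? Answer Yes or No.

No

Against Fight this mix gives (17/35)·(-7) + (18/35)·7 = 1/5.
Against Accommodate this mix gives (17/35)·8 + (18/35)·1 = 22/5.
Firm B will play Fight, holding Firm A to 1/5. Shifting weight toward the row that does better against Fight would raise this floor (the equalizing mix achieves 3 against both Fight and Accommodate), so the proposed strategy is not optimal.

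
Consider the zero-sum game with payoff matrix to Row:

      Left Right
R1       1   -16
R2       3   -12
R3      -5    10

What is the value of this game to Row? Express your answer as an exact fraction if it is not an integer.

-1

Row minima: R1 → -16, R2 → -12, R3 → -5; maximin = -5.
Column maxima: Left → 3, Right → 10; minimax = 3.
-5 ≠ 3, so there is no saddle point; optimal play is mixed.
R1 is strictly dominated by R2, so Row never plays it.
On the remaining 2×2 (R2, R3 vs Left, Right):
Let Row play R2 with probability p. Expected payoff against Left: 3p + (-5)(1−p) = 8p − 5; against Right: (-12)p + 10(1−p) = −22p + 10.
Setting these equal: 8p − 5 = −22p + 10 ⇒ 30p = 15 ⇒ p = 1/2, and the value is (8)·(1/2) − 5 = -1.
For Column: with q = P(Left), equating R2's and R3's payoffs gives 15q − 12 = −15q + 10 ⇒ q = 11/15.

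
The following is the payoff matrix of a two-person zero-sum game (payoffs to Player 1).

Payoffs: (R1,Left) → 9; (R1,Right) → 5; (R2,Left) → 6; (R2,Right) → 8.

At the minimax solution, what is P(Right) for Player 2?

1/2

Row minima: R1 → 5, R2 → 6; maximin = 6.
Column maxima: Left → 9, Right → 8; minimax = 8.
6 ≠ 8, so there is no saddle point; optimal play is mixed.
Let Player 1 play R1 with probability p. Expected payoff against Left: 9p + 6(1−p) = 3p + 6; against Right: 5p + 8(1−p) = −3p + 8.
Setting these equal: 3p + 6 = −3p + 8 ⇒ 6p = 2 ⇒ p = 1/3, and the value is (3)·(1/3) + 6 = 7.
For Player 2: with q = P(Left), equating R1's and R2's payoffs gives 4q + 5 = −2q + 8 ⇒ q = 1/2.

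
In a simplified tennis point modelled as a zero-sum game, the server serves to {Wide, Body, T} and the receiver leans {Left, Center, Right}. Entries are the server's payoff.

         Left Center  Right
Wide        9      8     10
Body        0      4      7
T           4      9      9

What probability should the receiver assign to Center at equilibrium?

5/6

Row minima: Wide → 8, Body → 0, T → 4; maximin = 8.
Column maxima: Left → 9, Center → 9, Right → 10; minimax = 9.
8 ≠ 9, so there is no saddle point; optimal play is mixed.
Body is strictly dominated by Wide, so the server never plays it.
Right is strictly dominated by Left (it gives the server strictly more in every row), so the receiver never plays it.
On the remaining 2×2 (Wide, T vs Left, Center):
Let the server play Wide with probability p. Expected payoff against Left: 9p + 4(1−p) = 5p + 4; against Center: 8p + 9(1−p) = −p + 9.
Setting these equal: 5p + 4 = −p + 9 ⇒ 6p = 5 ⇒ p = 5/6, and the value is (5)·(5/6) + 4 = 49/6.
For the receiver: with q = P(Left), equating Wide's and T's payoffs gives q + 8 = −5q + 9 ⇒ q = 1/6.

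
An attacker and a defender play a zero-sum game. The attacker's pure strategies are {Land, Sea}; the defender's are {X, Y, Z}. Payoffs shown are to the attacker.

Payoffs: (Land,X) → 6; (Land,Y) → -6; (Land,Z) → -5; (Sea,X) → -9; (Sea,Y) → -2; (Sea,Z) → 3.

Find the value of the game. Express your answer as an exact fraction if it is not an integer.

Row minima: Land → -6, Sea → -9; maximin = -6.
Column maxima: X → 6, Y → -2, Z → 3; minimax = -2.
-6 ≠ -2, so there is no saddle point; optimal play is mixed.
Z is strictly dominated by Y (it gives the attacker strictly more in every row), so the defender never plays it.
On the remaining 2×2 (Land, Sea vs X, Y):
Let the attacker play Land with probability p. Expected payoff against X: 6p + (-9)(1−p) = 15p − 9; against Y: (-6)p + (-2)(1−p) = −4p − 2.
Setting these equal: 15p − 9 = −4p − 2 ⇒ 19p = 7 ⇒ p = 7/19, and the value is (15)·(7/19) − 9 = -66/19.
For the defender: with q = P(X), equating Land's and Sea's payoffs gives 12q − 6 = −7q − 2 ⇒ q = 4/19.

-66/19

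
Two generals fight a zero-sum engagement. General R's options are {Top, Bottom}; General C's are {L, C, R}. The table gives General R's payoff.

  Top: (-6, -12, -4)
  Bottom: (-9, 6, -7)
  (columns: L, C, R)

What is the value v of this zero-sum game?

-48/7

Row minima: Top → -12, Bottom → -9; maximin = -9.
Column maxima: L → -6, C → 6, R → -4; minimax = -6.
-9 ≠ -6, so there is no saddle point; optimal play is mixed.
R is strictly dominated by L (it gives General R strictly more in every row), so General C never plays it.
On the remaining 2×2 (Top, Bottom vs L, C):
Let General R play Top with probability p. Expected payoff against L: (-6)p + (-9)(1−p) = 3p − 9; against C: (-12)p + 6(1−p) = −18p + 6.
Setting these equal: 3p − 9 = −18p + 6 ⇒ 21p = 15 ⇒ p = 5/7, and the value is (3)·(5/7) − 9 = -48/7.
For General C: with q = P(L), equating Top's and Bottom's payoffs gives 6q − 12 = −15q + 6 ⇒ q = 6/7.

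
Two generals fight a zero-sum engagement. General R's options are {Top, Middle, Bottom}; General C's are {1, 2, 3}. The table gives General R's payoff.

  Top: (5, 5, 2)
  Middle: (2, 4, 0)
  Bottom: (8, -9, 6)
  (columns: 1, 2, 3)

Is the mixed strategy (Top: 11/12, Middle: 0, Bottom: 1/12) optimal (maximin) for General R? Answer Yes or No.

No

Against 1 this mix gives (11/12)·5 + (1/12)·8 = 21/4.
Against 2 this mix gives (11/12)·5 + (1/12)·(-9) = 23/6.
Against 3 this mix gives (11/12)·2 + (1/12)·6 = 7/3.
General C will play 3, holding General R to 7/3. Shifting weight toward the row that does better against 3 would raise this floor (the equalizing mix achieves 8/3 against both 3 and 2), so the proposed strategy is not optimal.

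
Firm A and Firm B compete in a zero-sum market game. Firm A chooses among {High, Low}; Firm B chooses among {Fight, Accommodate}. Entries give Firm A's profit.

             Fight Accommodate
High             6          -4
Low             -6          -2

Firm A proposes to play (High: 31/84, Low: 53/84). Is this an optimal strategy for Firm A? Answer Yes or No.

Against Fight this mix gives (31/84)·6 + (53/84)·(-6) = -11/7.
Against Accommodate this mix gives (31/84)·(-4) + (53/84)·(-2) = -115/42.
Firm B will play Accommodate, holding Firm A to -115/42. Shifting weight toward the row that does better against Accommodate would raise this floor (the equalizing mix achieves -18/7 against both Accommodate and Fight), so the proposed strategy is not optimal.

No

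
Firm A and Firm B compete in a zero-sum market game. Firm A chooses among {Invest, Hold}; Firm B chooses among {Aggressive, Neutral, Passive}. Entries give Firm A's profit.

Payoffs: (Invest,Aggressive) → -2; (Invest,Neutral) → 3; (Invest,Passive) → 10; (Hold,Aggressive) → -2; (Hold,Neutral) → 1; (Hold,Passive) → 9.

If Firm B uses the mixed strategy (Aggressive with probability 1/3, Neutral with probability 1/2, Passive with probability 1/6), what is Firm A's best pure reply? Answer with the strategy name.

Expected payoff of Invest: (1/3)·(-2) + (1/2)·3 + (1/6)·10 = 5/2.
Expected payoff of Hold: (1/3)·(-2) + (1/2)·1 + (1/6)·9 = 4/3.
The largest is 5/2, so Firm A's best response is Invest.

Invest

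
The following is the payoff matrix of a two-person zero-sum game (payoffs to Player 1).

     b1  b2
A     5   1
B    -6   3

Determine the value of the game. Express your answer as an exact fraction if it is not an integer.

21/13

Row minima: A → 1, B → -6; maximin = 1.
Column maxima: b1 → 5, b2 → 3; minimax = 3.
1 ≠ 3, so there is no saddle point; optimal play is mixed.
Let Player 1 play A with probability p. Expected payoff against b1: 5p + (-6)(1−p) = 11p − 6; against b2: 1p + 3(1−p) = −2p + 3.
Setting these equal: 11p − 6 = −2p + 3 ⇒ 13p = 9 ⇒ p = 9/13, and the value is (11)·(9/13) − 6 = 21/13.
For Player 2: with q = P(b1), equating A's and B's payoffs gives 4q + 1 = −9q + 3 ⇒ q = 2/13.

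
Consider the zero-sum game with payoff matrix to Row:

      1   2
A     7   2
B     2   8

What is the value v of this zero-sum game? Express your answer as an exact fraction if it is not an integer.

52/11

Row minima: A → 2, B → 2; maximin = 2.
Column maxima: 1 → 7, 2 → 8; minimax = 7.
2 ≠ 7, so there is no saddle point; optimal play is mixed.
Let Row play A with probability p. Expected payoff against 1: 7p + 2(1−p) = 5p + 2; against 2: 2p + 8(1−p) = −6p + 8.
Setting these equal: 5p + 2 = −6p + 8 ⇒ 11p = 6 ⇒ p = 6/11, and the value is (5)·(6/11) + 2 = 52/11.
For Column: with q = P(1), equating A's and B's payoffs gives 5q + 2 = −6q + 8 ⇒ q = 6/11.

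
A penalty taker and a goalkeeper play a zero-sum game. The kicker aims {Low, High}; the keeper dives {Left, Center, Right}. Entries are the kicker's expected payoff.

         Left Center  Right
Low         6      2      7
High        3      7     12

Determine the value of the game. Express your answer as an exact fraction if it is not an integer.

9/2

Row minima: Low → 2, High → 3; maximin = 3.
Column maxima: Left → 6, Center → 7, Right → 12; minimax = 6.
3 ≠ 6, so there is no saddle point; optimal play is mixed.
Right is strictly dominated by Left (it gives the kicker strictly more in every row), so the keeper never plays it.
On the remaining 2×2 (Low, High vs Left, Center):
Let the kicker play Low with probability p. Expected payoff against Left: 6p + 3(1−p) = 3p + 3; against Center: 2p + 7(1−p) = −5p + 7.
Setting these equal: 3p + 3 = −5p + 7 ⇒ 8p = 4 ⇒ p = 1/2, and the value is (3)·(1/2) + 3 = 9/2.
For the keeper: with q = P(Left), equating Low's and High's payoffs gives 4q + 2 = −4q + 7 ⇒ q = 5/8.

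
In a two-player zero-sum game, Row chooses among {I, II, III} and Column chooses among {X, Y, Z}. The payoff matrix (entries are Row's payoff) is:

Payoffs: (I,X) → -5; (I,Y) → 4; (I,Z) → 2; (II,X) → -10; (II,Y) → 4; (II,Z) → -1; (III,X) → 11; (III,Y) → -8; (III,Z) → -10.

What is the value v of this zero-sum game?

Row minima: I → -5, II → -10, III → -10; maximin = -5.
Column maxima: X → 11, Y → 4, Z → 2; minimax = 2.
-5 ≠ 2, so there is no saddle point; optimal play is mixed.
Y is strictly dominated by Z (it gives Row strictly more in every row), so Column never plays it.
With Y eliminated, II is strictly dominated by I (I gives Row strictly more in every remaining column), so Row never plays it.
On the remaining 2×2 (I, III vs X, Z):
Let Row play I with probability p. Expected payoff against X: (-5)p + 11(1−p) = −16p + 11; against Z: 2p + (-10)(1−p) = 12p − 10.
Setting these equal: −16p + 11 = 12p − 10 ⇒ −28p = -21 ⇒ p = 3/4, and the value is (-16)·(3/4) + 11 = -1.
For Column: with q = P(X), equating I's and III's payoffs gives −7q + 2 = 21q − 10 ⇒ q = 3/7.

-1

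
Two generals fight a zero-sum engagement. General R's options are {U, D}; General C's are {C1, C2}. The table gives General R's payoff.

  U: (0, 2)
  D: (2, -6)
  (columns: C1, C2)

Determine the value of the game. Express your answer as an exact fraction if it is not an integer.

2/5

Row minima: U → 0, D → -6; maximin = 0.
Column maxima: C1 → 2, C2 → 2; minimax = 2.
0 ≠ 2, so there is no saddle point; optimal play is mixed.
Let General R play U with probability p. Expected payoff against C1: 0p + 2(1−p) = −2p + 2; against C2: 2p + (-6)(1−p) = 8p − 6.
Setting these equal: −2p + 2 = 8p − 6 ⇒ −10p = -8 ⇒ p = 4/5, and the value is (-2)·(4/5) + 2 = 2/5.
For General C: with q = P(C1), equating U's and D's payoffs gives −2q + 2 = 8q − 6 ⇒ q = 4/5.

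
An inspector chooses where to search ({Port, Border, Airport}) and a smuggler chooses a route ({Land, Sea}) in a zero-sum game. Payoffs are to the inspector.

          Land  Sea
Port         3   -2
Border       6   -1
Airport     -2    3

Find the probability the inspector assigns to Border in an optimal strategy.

5/12

Row minima: Port → -2, Border → -1, Airport → -2; maximin = -1.
Column maxima: Land → 6, Sea → 3; minimax = 3.
-1 ≠ 3, so there is no saddle point; optimal play is mixed.
Port is strictly dominated by Border, so the inspector never plays it.
On the remaining 2×2 (Border, Airport vs Land, Sea):
Let the inspector play Border with probability p. Expected payoff against Land: 6p + (-2)(1−p) = 8p − 2; against Sea: (-1)p + 3(1−p) = −4p + 3.
Setting these equal: 8p − 2 = −4p + 3 ⇒ 12p = 5 ⇒ p = 5/12, and the value is (8)·(5/12) − 2 = 4/3.
For the smuggler: with q = P(Land), equating Border's and Airport's payoffs gives 7q − 1 = −5q + 3 ⇒ q = 1/3.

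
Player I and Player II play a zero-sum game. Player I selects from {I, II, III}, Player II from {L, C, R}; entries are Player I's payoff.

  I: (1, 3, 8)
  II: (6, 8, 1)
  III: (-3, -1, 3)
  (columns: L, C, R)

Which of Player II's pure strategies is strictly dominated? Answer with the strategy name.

C

L holds Player I's payoff strictly below C in every row: 1 < 3, 6 < 8, -3 < -1.
So C is strictly dominated for Player II.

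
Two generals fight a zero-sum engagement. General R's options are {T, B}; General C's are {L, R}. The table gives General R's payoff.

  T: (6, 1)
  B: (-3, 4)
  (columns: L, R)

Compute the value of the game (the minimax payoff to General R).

9/4

Row minima: T → 1, B → -3; maximin = 1.
Column maxima: L → 6, R → 4; minimax = 4.
1 ≠ 4, so there is no saddle point; optimal play is mixed.
Let General R play T with probability p. Expected payoff against L: 6p + (-3)(1−p) = 9p − 3; against R: 1p + 4(1−p) = −3p + 4.
Setting these equal: 9p − 3 = −3p + 4 ⇒ 12p = 7 ⇒ p = 7/12, and the value is (9)·(7/12) − 3 = 9/4.
For General C: with q = P(L), equating T's and B's payoffs gives 5q + 1 = −7q + 4 ⇒ q = 1/4.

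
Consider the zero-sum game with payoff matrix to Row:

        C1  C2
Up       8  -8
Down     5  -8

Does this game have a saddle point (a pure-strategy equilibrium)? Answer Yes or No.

Yes

Row minima: Up → -8, Down → -8; maximin = -8.
Column maxima: C1 → 8, C2 → -8; minimax = -8.
maximin = minimax = -8, so a saddle point exists.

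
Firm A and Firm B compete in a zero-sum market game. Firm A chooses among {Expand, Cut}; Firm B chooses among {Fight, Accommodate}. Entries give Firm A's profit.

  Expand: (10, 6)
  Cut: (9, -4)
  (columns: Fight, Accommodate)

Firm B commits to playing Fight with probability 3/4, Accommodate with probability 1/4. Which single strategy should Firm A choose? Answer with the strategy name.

Expected payoff of Expand: (3/4)·10 + (1/4)·6 = 9.
Expected payoff of Cut: (3/4)·9 + (1/4)·(-4) = 23/4.
The largest is 9, so Firm A's best response is Expand.

Expand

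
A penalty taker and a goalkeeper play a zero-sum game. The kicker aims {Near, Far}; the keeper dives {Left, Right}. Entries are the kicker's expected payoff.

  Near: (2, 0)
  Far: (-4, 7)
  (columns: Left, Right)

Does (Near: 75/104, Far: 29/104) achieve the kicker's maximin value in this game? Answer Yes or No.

Against Left this mix gives (75/104)·2 + (29/104)·(-4) = 17/52.
Against Right this mix gives (75/104)·0 + (29/104)·7 = 203/104.
The keeper will play Left, holding the kicker to 17/52. Shifting weight toward the row that does better against Left would raise this floor (the equalizing mix achieves 14/13 against both Left and Right), so the proposed strategy is not optimal.

No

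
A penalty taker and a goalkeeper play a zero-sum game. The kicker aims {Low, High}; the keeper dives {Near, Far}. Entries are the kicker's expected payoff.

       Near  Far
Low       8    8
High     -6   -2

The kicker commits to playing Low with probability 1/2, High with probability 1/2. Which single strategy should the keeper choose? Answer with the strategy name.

If the keeper plays Near, the kicker's expected payoff is (1/2)·8 + (1/2)·(-6) = 1.
If the keeper plays Far, the kicker's expected payoff is (1/2)·8 + (1/2)·(-2) = 3.
The keeper minimizes the kicker's payoff; the smallest is 1, so the best response is Near.

Near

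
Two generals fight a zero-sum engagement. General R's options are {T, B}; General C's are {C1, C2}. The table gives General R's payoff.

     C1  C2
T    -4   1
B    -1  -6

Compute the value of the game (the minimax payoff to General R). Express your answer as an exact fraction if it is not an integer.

-5/2

Row minima: T → -4, B → -6; maximin = -4.
Column maxima: C1 → -1, C2 → 1; minimax = -1.
-4 ≠ -1, so there is no saddle point; optimal play is mixed.
Let General R play T with probability p. Expected payoff against C1: (-4)p + (-1)(1−p) = −3p − 1; against C2: 1p + (-6)(1−p) = 7p − 6.
Setting these equal: −3p − 1 = 7p − 6 ⇒ −10p = -5 ⇒ p = 1/2, and the value is (-3)·(1/2) − 1 = -5/2.
For General C: with q = P(C1), equating T's and B's payoffs gives −5q + 1 = 5q − 6 ⇒ q = 7/10.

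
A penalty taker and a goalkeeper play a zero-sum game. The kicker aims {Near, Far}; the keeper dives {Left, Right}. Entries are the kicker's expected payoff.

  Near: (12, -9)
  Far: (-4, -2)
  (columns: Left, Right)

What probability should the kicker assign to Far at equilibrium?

21/23

Row minima: Near → -9, Far → -4; maximin = -4.
Column maxima: Left → 12, Right → -2; minimax = -2.
-4 ≠ -2, so there is no saddle point; optimal play is mixed.
Let the kicker play Near with probability p. Expected payoff against Left: 12p + (-4)(1−p) = 16p − 4; against Right: (-9)p + (-2)(1−p) = −7p − 2.
Setting these equal: 16p − 4 = −7p − 2 ⇒ 23p = 2 ⇒ p = 2/23, and the value is (16)·(2/23) − 4 = -60/23.
For the keeper: with q = P(Left), equating Near's and Far's payoffs gives 21q − 9 = −2q − 2 ⇒ q = 7/23.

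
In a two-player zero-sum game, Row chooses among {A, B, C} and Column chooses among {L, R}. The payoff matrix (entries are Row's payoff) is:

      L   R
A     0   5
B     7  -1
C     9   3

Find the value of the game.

Row minima: A → 0, B → -1, C → 3; maximin = 3.
Column maxima: L → 9, R → 5; minimax = 5.
3 ≠ 5, so there is no saddle point; optimal play is mixed.
B is strictly dominated by C, so Row never plays it.
On the remaining 2×2 (A, C vs L, R):
Let Row play A with probability p. Expected payoff against L: 0p + 9(1−p) = −9p + 9; against R: 5p + 3(1−p) = 2p + 3.
Setting these equal: −9p + 9 = 2p + 3 ⇒ −11p = -6 ⇒ p = 6/11, and the value is (-9)·(6/11) + 9 = 45/11.
For Column: with q = P(L), equating A's and C's payoffs gives −5q + 5 = 6q + 3 ⇒ q = 2/11.

45/11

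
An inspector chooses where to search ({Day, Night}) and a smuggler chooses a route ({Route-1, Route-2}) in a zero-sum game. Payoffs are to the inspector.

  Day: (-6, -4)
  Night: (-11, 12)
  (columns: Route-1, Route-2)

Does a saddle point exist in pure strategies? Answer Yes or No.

Yes

Row minima: Day → -6, Night → -11; maximin = -6.
Column maxima: Route-1 → -6, Route-2 → 12; minimax = -6.
maximin = minimax = -6, so a saddle point exists.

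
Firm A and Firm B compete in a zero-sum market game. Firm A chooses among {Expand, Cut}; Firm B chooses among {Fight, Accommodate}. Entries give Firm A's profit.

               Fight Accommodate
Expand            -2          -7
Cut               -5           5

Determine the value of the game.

Row minima: Expand → -7, Cut → -5; maximin = -5.
Column maxima: Fight → -2, Accommodate → 5; minimax = -2.
-5 ≠ -2, so there is no saddle point; optimal play is mixed.
Let Firm A play Expand with probability p. Expected payoff against Fight: (-2)p + (-5)(1−p) = 3p − 5; against Accommodate: (-7)p + 5(1−p) = −12p + 5.
Setting these equal: 3p − 5 = −12p + 5 ⇒ 15p = 10 ⇒ p = 2/3, and the value is (3)·(2/3) − 5 = -3.
For Firm B: with q = P(Fight), equating Expand's and Cut's payoffs gives 5q − 7 = −10q + 5 ⇒ q = 4/5.

-3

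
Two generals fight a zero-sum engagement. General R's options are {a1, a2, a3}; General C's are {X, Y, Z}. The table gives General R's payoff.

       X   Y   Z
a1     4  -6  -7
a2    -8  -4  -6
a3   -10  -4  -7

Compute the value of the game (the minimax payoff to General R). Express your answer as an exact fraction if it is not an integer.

-80/13

Row minima: a1 → -7, a2 → -8, a3 → -10; maximin = -7.
Column maxima: X → 4, Y → -4, Z → -6; minimax = -6.
-7 ≠ -6, so there is no saddle point; optimal play is mixed.
Y is strictly dominated by Z (it gives General R strictly more in every row), so General C never plays it.
With Y eliminated, a3 is strictly dominated by a2 (a2 gives General R strictly more in every remaining column), so General R never plays it.
On the remaining 2×2 (a1, a2 vs X, Z):
Let General R play a1 with probability p. Expected payoff against X: 4p + (-8)(1−p) = 12p − 8; against Z: (-7)p + (-6)(1−p) = −p − 6.
Setting these equal: 12p − 8 = −p − 6 ⇒ 13p = 2 ⇒ p = 2/13, and the value is (12)·(2/13) − 8 = -80/13.
For General C: with q = P(X), equating a1's and a2's payoffs gives 11q − 7 = −2q − 6 ⇒ q = 1/13.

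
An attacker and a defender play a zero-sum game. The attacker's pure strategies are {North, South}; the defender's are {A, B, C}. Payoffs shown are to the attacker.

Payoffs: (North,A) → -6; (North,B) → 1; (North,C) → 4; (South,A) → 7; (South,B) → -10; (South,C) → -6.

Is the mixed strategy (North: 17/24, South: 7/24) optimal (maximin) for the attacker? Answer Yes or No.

Against A this mix gives (17/24)·(-6) + (7/24)·7 = -53/24.
Against B this mix gives (17/24)·1 + (7/24)·(-10) = -53/24.
Against C this mix gives (17/24)·4 + (7/24)·(-6) = 13/12.
All of the defender's active replies (A, B) yield -53/24, and no column does worse for the attacker. The mix makes the defender indifferent and guarantees -53/24, so it is optimal.

Yes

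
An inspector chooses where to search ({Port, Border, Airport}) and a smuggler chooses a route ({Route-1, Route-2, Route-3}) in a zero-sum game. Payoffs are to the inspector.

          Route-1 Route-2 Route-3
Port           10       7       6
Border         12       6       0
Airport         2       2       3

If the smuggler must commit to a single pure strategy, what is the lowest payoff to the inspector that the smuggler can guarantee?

Column maxima: Route-1 → 12, Route-2 → 7, Route-3 → 6.
The smallest of these is 6.

6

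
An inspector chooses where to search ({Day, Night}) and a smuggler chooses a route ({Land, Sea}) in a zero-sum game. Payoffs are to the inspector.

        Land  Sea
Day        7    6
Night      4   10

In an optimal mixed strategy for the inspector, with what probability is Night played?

1/7

Row minima: Day → 6, Night → 4; maximin = 6.
Column maxima: Land → 7, Sea → 10; minimax = 7.
6 ≠ 7, so there is no saddle point; optimal play is mixed.
Let the inspector play Day with probability p. Expected payoff against Land: 7p + 4(1−p) = 3p + 4; against Sea: 6p + 10(1−p) = −4p + 10.
Setting these equal: 3p + 4 = −4p + 10 ⇒ 7p = 6 ⇒ p = 6/7, and the value is (3)·(6/7) + 4 = 46/7.
For the smuggler: with q = P(Land), equating Day's and Night's payoffs gives q + 6 = −6q + 10 ⇒ q = 4/7.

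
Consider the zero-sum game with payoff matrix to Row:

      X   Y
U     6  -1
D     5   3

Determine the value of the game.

Row minima: U → -1, D → 3; maximin = 3.
Column maxima: X → 6, Y → 3; minimax = 3.
Since maximin = minimax = 3, there is a saddle point and the value is 3.

3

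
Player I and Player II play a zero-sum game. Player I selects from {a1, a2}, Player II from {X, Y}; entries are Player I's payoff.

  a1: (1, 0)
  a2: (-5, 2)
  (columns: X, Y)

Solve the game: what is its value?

Row minima: a1 → 0, a2 → -5; maximin = 0.
Column maxima: X → 1, Y → 2; minimax = 1.
0 ≠ 1, so there is no saddle point; optimal play is mixed.
Let Player I play a1 with probability p. Expected payoff against X: 1p + (-5)(1−p) = 6p − 5; against Y: 0p + 2(1−p) = −2p + 2.
Setting these equal: 6p − 5 = −2p + 2 ⇒ 8p = 7 ⇒ p = 7/8, and the value is (6)·(7/8) − 5 = 1/4.
For Player II: with q = P(X), equating a1's and a2's payoffs gives q = −7q + 2 ⇒ q = 1/4.

1/4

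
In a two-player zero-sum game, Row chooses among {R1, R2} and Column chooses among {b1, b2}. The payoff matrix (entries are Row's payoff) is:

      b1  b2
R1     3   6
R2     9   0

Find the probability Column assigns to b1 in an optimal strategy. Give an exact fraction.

1/2

Row minima: R1 → 3, R2 → 0; maximin = 3.
Column maxima: b1 → 9, b2 → 6; minimax = 6.
3 ≠ 6, so there is no saddle point; optimal play is mixed.
Let Row play R1 with probability p. Expected payoff against b1: 3p + 9(1−p) = −6p + 9; against b2: 6p + 0(1−p) = 6p.
Setting these equal: −6p + 9 = 6p ⇒ −12p = -9 ⇒ p = 3/4, and the value is (-6)·(3/4) + 9 = 9/2.
For Column: with q = P(b1), equating R1's and R2's payoffs gives −3q + 6 = 9q ⇒ q = 1/2.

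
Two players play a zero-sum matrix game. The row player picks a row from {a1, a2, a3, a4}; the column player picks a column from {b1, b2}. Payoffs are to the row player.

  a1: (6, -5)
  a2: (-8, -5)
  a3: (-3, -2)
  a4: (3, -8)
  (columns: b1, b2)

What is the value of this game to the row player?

-9/4

Row minima: a1 → -5, a2 → -8, a3 → -3, a4 → -8; maximin = -3.
Column maxima: b1 → 6, b2 → -2; minimax = -2.
-3 ≠ -2, so there is no saddle point; optimal play is mixed.
a2 is strictly dominated by a3, so the row player never plays it.
a4 is strictly dominated by a1, so the row player never plays it.
On the remaining 2×2 (a1, a3 vs b1, b2):
Let the row player play a1 with probability p. Expected payoff against b1: 6p + (-3)(1−p) = 9p − 3; against b2: (-5)p + (-2)(1−p) = −3p − 2.
Setting these equal: 9p − 3 = −3p − 2 ⇒ 12p = 1 ⇒ p = 1/12, and the value is (9)·(1/12) − 3 = -9/4.
For the column player: with q = P(b1), equating a1's and a3's payoffs gives 11q − 5 = −q − 2 ⇒ q = 1/4.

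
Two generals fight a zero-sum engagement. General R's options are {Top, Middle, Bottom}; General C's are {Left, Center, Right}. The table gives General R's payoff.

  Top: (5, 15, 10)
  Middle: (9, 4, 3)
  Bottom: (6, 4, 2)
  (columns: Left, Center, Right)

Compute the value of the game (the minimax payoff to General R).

Row minima: Top → 5, Middle → 3, Bottom → 2; maximin = 5.
Column maxima: Left → 9, Center → 15, Right → 10; minimax = 9.
5 ≠ 9, so there is no saddle point; optimal play is mixed.
Center is strictly dominated by Right (it gives General R strictly more in every row), so General C never plays it.
With Center eliminated, Bottom is strictly dominated by Middle (Middle gives General R strictly more in every remaining column), so General R never plays it.
On the remaining 2×2 (Top, Middle vs Left, Right):
Let General R play Top with probability p. Expected payoff against Left: 5p + 9(1−p) = −4p + 9; against Right: 10p + 3(1−p) = 7p + 3.
Setting these equal: −4p + 9 = 7p + 3 ⇒ −11p = -6 ⇒ p = 6/11, and the value is (-4)·(6/11) + 9 = 75/11.
For General C: with q = P(Left), equating Top's and Middle's payoffs gives −5q + 10 = 6q + 3 ⇒ q = 7/11.

75/11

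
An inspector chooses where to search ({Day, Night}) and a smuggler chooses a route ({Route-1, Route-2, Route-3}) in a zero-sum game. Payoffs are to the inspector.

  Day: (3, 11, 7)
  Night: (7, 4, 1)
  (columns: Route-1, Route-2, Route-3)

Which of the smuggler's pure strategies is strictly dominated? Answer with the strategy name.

Route-3 holds the inspector's payoff strictly below Route-2 in every row: 7 < 11, 1 < 4.
So Route-2 is strictly dominated for the smuggler.

Route-2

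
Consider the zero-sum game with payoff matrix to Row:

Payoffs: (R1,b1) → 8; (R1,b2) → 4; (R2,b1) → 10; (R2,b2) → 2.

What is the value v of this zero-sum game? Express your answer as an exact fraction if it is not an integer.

Row minima: R1 → 4, R2 → 2; maximin = 4.
Column maxima: b1 → 10, b2 → 4; minimax = 4.
Since maximin = minimax = 4, there is a saddle point and the value is 4.

4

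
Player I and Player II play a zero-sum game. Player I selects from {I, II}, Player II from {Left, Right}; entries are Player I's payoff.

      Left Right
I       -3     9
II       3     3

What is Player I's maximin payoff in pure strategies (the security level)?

3

Row minima: I → -3, II → 3.
The best of these is 3.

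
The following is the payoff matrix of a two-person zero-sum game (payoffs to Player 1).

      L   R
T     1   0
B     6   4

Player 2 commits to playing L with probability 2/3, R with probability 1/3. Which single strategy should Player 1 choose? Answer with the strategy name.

B

Expected payoff of T: (2/3)·1 + (1/3)·0 = 2/3.
Expected payoff of B: (2/3)·6 + (1/3)·4 = 16/3.
The largest is 16/3, so Player 1's best response is B.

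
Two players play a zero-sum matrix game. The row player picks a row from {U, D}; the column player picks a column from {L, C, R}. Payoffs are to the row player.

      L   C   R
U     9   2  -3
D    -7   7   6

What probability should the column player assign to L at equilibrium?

Row minima: U → -3, D → -7; maximin = -3.
Column maxima: L → 9, C → 7, R → 6; minimax = 6.
-3 ≠ 6, so there is no saddle point; optimal play is mixed.
C is strictly dominated by R (it gives the row player strictly more in every row), so the column player never plays it.
On the remaining 2×2 (U, D vs L, R):
Let the row player play U with probability p. Expected payoff against L: 9p + (-7)(1−p) = 16p − 7; against R: (-3)p + 6(1−p) = −9p + 6.
Setting these equal: 16p − 7 = −9p + 6 ⇒ 25p = 13 ⇒ p = 13/25, and the value is (16)·(13/25) − 7 = 33/25.
For the column player: with q = P(L), equating U's and D's payoffs gives 12q − 3 = −13q + 6 ⇒ q = 9/25.

9/25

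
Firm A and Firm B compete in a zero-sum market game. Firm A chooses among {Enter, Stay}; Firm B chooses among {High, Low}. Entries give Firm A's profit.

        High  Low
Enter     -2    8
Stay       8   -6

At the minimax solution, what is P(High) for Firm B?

Row minima: Enter → -2, Stay → -6; maximin = -2.
Column maxima: High → 8, Low → 8; minimax = 8.
-2 ≠ 8, so there is no saddle point; optimal play is mixed.
Let Firm A play Enter with probability p. Expected payoff against High: (-2)p + 8(1−p) = −10p + 8; against Low: 8p + (-6)(1−p) = 14p − 6.
Setting these equal: −10p + 8 = 14p − 6 ⇒ −24p = -14 ⇒ p = 7/12, and the value is (-10)·(7/12) + 8 = 13/6.
For Firm B: with q = P(High), equating Enter's and Stay's payoffs gives −10q + 8 = 14q − 6 ⇒ q = 7/12.

7/12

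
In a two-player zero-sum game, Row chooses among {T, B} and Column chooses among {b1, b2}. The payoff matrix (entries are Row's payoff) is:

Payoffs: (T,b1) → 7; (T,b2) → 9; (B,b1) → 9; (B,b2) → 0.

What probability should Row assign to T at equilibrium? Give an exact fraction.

9/11

Row minima: T → 7, B → 0; maximin = 7.
Column maxima: b1 → 9, b2 → 9; minimax = 9.
7 ≠ 9, so there is no saddle point; optimal play is mixed.
Let Row play T with probability p. Expected payoff against b1: 7p + 9(1−p) = −2p + 9; against b2: 9p + 0(1−p) = 9p.
Setting these equal: −2p + 9 = 9p ⇒ −11p = -9 ⇒ p = 9/11, and the value is (-2)·(9/11) + 9 = 81/11.
For Column: with q = P(b1), equating T's and B's payoffs gives −2q + 9 = 9q ⇒ q = 9/11.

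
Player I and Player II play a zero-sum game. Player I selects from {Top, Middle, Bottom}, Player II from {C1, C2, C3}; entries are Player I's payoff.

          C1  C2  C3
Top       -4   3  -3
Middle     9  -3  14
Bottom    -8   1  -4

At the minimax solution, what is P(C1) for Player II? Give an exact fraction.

Row minima: Top → -4, Middle → -3, Bottom → -8; maximin = -3.
Column maxima: C1 → 9, C2 → 3, C3 → 14; minimax = 3.
-3 ≠ 3, so there is no saddle point; optimal play is mixed.
Bottom is strictly dominated by Top, so Player I never plays it.
C3 is strictly dominated by C1 (it gives Player I strictly more in every row), so Player II never plays it.
On the remaining 2×2 (Top, Middle vs C1, C2):
Let Player I play Top with probability p. Expected payoff against C1: (-4)p + 9(1−p) = −13p + 9; against C2: 3p + (-3)(1−p) = 6p − 3.
Setting these equal: −13p + 9 = 6p − 3 ⇒ −19p = -12 ⇒ p = 12/19, and the value is (-13)·(12/19) + 9 = 15/19.
For Player II: with q = P(C1), equating Top's and Middle's payoffs gives −7q + 3 = 12q − 3 ⇒ q = 6/19.

6/19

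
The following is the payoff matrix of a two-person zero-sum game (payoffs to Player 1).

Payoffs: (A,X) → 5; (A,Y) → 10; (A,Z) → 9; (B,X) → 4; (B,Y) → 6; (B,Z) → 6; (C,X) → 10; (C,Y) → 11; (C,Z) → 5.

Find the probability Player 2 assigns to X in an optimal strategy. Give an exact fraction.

4/9

Row minima: A → 5, B → 4, C → 5; maximin = 5.
Column maxima: X → 10, Y → 11, Z → 9; minimax = 9.
5 ≠ 9, so there is no saddle point; optimal play is mixed.
B is strictly dominated by A, so Player 1 never plays it.
Y is strictly dominated by X (it gives Player 1 strictly more in every row), so Player 2 never plays it.
On the remaining 2×2 (A, C vs X, Z):
Let Player 1 play A with probability p. Expected payoff against X: 5p + 10(1−p) = −5p + 10; against Z: 9p + 5(1−p) = 4p + 5.
Setting these equal: −5p + 10 = 4p + 5 ⇒ −9p = -5 ⇒ p = 5/9, and the value is (-5)·(5/9) + 10 = 65/9.
For Player 2: with q = P(X), equating A's and C's payoffs gives −4q + 9 = 5q + 5 ⇒ q = 4/9.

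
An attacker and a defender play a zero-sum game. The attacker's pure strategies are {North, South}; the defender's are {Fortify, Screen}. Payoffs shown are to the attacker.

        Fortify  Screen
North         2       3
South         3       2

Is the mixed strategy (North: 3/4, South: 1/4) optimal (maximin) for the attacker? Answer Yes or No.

No

Against Fortify this mix gives (3/4)·2 + (1/4)·3 = 9/4.
Against Screen this mix gives (3/4)·3 + (1/4)·2 = 11/4.
The defender will play Fortify, holding the attacker to 9/4. Shifting weight toward the row that does better against Fortify would raise this floor (the equalizing mix achieves 5/2 against both Fortify and Screen), so the proposed strategy is not optimal.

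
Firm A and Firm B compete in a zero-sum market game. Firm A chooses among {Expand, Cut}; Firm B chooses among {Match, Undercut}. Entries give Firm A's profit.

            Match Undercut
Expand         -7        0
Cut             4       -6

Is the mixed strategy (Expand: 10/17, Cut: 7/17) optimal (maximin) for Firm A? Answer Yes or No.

Against Match this mix gives (10/17)·(-7) + (7/17)·4 = -42/17.
Against Undercut this mix gives (10/17)·0 + (7/17)·(-6) = -42/17.
All of Firm B's active replies (Match, Undercut) yield -42/17, and no column does worse for Firm A. The mix makes Firm B indifferent and guarantees -42/17, so it is optimal.

Yes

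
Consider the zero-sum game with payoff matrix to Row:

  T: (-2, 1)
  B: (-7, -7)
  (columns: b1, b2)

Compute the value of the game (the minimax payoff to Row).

-2

Row minima: T → -2, B → -7; maximin = -2.
Column maxima: b1 → -2, b2 → 1; minimax = -2.
Since maximin = minimax = -2, there is a saddle point and the value is -2.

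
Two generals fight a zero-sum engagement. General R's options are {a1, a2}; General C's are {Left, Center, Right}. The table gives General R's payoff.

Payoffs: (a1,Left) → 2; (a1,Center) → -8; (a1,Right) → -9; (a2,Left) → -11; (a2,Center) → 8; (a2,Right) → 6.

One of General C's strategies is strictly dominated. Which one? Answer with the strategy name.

Center

Right holds General R's payoff strictly below Center in every row: -9 < -8, 6 < 8.
So Center is strictly dominated for General C.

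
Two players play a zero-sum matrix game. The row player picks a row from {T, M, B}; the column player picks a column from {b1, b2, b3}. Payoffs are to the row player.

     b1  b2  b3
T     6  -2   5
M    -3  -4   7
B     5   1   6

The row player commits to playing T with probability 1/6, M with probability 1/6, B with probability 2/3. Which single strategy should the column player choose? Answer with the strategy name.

b2

If the column player plays b1, the row player's expected payoff is (1/6)·6 + (1/6)·(-3) + (2/3)·5 = 23/6.
If the column player plays b2, the row player's expected payoff is (1/6)·(-2) + (1/6)·(-4) + (2/3)·1 = -1/3.
If the column player plays b3, the row player's expected payoff is (1/6)·5 + (1/6)·7 + (2/3)·6 = 6.
The column player minimizes the row player's payoff; the smallest is -1/3, so the best response is b2.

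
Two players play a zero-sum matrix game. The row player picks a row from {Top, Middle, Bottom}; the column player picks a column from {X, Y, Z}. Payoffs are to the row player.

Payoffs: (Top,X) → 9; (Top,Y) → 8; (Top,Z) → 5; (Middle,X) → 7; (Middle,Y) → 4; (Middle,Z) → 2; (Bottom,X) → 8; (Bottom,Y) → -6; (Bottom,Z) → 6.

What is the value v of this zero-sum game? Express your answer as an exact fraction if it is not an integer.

26/5

Row minima: Top → 5, Middle → 2, Bottom → -6; maximin = 5.
Column maxima: X → 9, Y → 8, Z → 6; minimax = 6.
5 ≠ 6, so there is no saddle point; optimal play is mixed.
Middle is strictly dominated by Top, so the row player never plays it.
X is strictly dominated by Y (it gives the row player strictly more in every row), so the column player never plays it.
On the remaining 2×2 (Top, Bottom vs Y, Z):
Let the row player play Top with probability p. Expected payoff against Y: 8p + (-6)(1−p) = 14p − 6; against Z: 5p + 6(1−p) = −p + 6.
Setting these equal: 14p − 6 = −p + 6 ⇒ 15p = 12 ⇒ p = 4/5, and the value is (14)·(4/5) − 6 = 26/5.
For the column player: with q = P(Y), equating Top's and Bottom's payoffs gives 3q + 5 = −12q + 6 ⇒ q = 1/15.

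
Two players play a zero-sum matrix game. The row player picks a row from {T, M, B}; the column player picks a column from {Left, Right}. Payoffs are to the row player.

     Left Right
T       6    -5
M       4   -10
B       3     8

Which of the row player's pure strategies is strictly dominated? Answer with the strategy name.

M

T gives a strictly higher payoff than M against every column: 6 > 4, -5 > -10.
So M is strictly dominated and the row player never plays it.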